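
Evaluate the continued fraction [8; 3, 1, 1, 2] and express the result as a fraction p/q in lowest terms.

149/18

Collapse the nested fraction from the inside out:
Start with 2.
1 + 1/(2/1) = 1 + 1/2 = 3/2
1 + 1/(3/2) = 1 + 2/3 = 5/3
3 + 1/(5/3) = 3 + 3/5 = 18/5
8 + 1/(18/5) = 8 + 5/18 = 149/18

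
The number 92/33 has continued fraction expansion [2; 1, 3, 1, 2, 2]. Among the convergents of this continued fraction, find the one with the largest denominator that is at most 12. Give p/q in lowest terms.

14/5

List convergents until the denominator exceeds the bound:
a_0 = 2: 2/1  (≤ bound)
a_1 = 1: 3/1  (≤ bound)
a_2 = 3: 11/4  (≤ bound)
a_3 = 1: 14/5  (≤ bound)
a_4 = 2: 39/14  (> 12, stop)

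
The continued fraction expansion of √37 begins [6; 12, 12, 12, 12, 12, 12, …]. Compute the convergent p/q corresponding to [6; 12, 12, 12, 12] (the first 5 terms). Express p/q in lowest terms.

Starting at the tail and folding back:
Start with 12.
12 + 1/(12/1) = 12 + 1/12 = 145/12
12 + 1/(145/12) = 12 + 12/145 = 1752/145
12 + 1/(1752/145) = 12 + 145/1752 = 21169/1752
6 + 1/(21169/1752) = 6 + 1752/21169 = 128766/21169

128766/21169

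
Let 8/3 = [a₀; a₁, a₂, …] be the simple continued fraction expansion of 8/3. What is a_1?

Apply division with remainder until the remainder is 0:
8 = 2·3 + 2, so a_0 = 2
3 = 1·2 + 1, so a_1 = 1

1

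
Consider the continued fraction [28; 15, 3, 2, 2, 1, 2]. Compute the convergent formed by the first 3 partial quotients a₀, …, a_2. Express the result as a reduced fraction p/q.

1291/46

a_0 = 28: 28/1
a_1 = 15: 421/15
a_2 = 3: 1291/46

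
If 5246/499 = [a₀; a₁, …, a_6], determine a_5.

2

5246 = 10·499 + 256, so a_0 = 10
499 = 1·256 + 243, so a_1 = 1
256 = 1·243 + 13, so a_2 = 1
243 = 18·13 + 9, so a_3 = 18
13 = 1·9 + 4, so a_4 = 1
9 = 2·4 + 1, so a_5 = 2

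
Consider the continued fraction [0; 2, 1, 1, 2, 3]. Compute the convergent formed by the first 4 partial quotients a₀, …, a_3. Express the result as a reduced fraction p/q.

a_0 = 0: 0/1
a_1 = 2: 1/2
a_2 = 1: 1/3
a_3 = 1: 2/5

2/5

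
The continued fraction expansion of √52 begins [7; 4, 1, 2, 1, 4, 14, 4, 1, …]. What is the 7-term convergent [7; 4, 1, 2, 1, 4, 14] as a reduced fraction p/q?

9223/1279

Compute successive convergents:
a_0 = 7: 7/1
a_1 = 4: 29/4
a_2 = 1: 36/5
a_3 = 2: 101/14
a_4 = 1: 137/19
a_5 = 4: 649/90
a_6 = 14: 9223/1279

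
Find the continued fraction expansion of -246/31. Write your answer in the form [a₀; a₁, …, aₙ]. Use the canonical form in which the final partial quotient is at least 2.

[-8; 15, 2]

-246 = -8·31 + 2, so a_0 = -8
31 = 15·2 + 1, so a_1 = 15
2 = 2·1 + 0, so a_2 = 2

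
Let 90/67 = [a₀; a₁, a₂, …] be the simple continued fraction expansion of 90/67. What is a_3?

10

Apply division with remainder until the remainder is 0:
90 = 1·67 + 23, so a_0 = 1
67 = 2·23 + 21, so a_1 = 2
23 = 1·21 + 2, so a_2 = 1
21 = 10·2 + 1, so a_3 = 10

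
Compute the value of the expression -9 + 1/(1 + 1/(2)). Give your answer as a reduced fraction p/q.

Start with 2.
1 + 1/(2/1) = 1 + 1/2 = 3/2
-9 + 1/(3/2) = -9 + 2/3 = -25/3

-25/3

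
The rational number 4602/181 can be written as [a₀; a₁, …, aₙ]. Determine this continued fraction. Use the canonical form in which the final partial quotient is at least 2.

[25; 2, 2, 1, 5, 1, 3]

4602 ÷ 181 → quotient 25, remainder 77
181 ÷ 77 → quotient 2, remainder 27
77 ÷ 27 → quotient 2, remainder 23
27 ÷ 23 → quotient 1, remainder 4
23 ÷ 4 → quotient 5, remainder 3
4 ÷ 3 → quotient 1, remainder 1
3 ÷ 1 → quotient 3, remainder 0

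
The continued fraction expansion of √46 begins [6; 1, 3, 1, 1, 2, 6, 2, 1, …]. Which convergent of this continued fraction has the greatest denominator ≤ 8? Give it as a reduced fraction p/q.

34/5

a_0 = 6: 6/1  (≤ bound)
a_1 = 1: 7/1  (≤ bound)
a_2 = 3: 27/4  (≤ bound)
a_3 = 1: 34/5  (≤ bound)
a_4 = 1: 61/9  (> 8, stop)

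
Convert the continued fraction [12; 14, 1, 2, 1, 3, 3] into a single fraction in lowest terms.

a_0 = 12: 12/1
a_1 = 14: 169/14
a_2 = 1: 181/15
a_3 = 2: 531/44
a_4 = 1: 712/59
a_5 = 3: 2667/221
a_6 = 3: 8713/722

8713/722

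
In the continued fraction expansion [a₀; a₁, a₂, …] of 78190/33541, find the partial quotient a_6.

78190 ÷ 33541 → quotient 2, remainder 11108
33541 ÷ 11108 → quotient 3, remainder 217
11108 ÷ 217 → quotient 51, remainder 41
217 ÷ 41 → quotient 5, remainder 12
41 ÷ 12 → quotient 3, remainder 5
12 ÷ 5 → quotient 2, remainder 2
5 ÷ 2 → quotient 2, remainder 1

2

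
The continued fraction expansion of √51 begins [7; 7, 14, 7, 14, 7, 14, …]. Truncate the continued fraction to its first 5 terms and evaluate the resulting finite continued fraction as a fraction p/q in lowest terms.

70693/9899

Start with 14.
7 + 1/(14/1) = 7 + 1/14 = 99/14
14 + 1/(99/14) = 14 + 14/99 = 1400/99
7 + 1/(1400/99) = 7 + 99/1400 = 9899/1400
7 + 1/(9899/1400) = 7 + 1400/9899 = 70693/9899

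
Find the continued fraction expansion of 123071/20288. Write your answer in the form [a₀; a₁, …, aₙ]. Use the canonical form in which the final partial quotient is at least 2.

123071 = 6·20288 + 1343, so a_0 = 6
20288 = 15·1343 + 143, so a_1 = 15
1343 = 9·143 + 56, so a_2 = 9
143 = 2·56 + 31, so a_3 = 2
56 = 1·31 + 25, so a_4 = 1
31 = 1·25 + 6, so a_5 = 1
25 = 4·6 + 1, so a_6 = 4
6 = 6·1 + 0, so a_7 = 6

[6; 15, 9, 2, 1, 1, 4, 6]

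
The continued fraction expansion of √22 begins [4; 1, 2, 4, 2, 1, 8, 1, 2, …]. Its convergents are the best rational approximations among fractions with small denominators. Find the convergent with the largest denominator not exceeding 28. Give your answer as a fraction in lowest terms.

a_0 = 4: 4/1  (≤ bound)
a_1 = 1: 5/1  (≤ bound)
a_2 = 2: 14/3  (≤ bound)
a_3 = 4: 61/13  (≤ bound)
a_4 = 2: 136/29  (> 28, stop)

61/13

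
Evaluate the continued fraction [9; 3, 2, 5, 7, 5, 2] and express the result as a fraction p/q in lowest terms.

a_0 = 9: 9/1
a_1 = 3: 28/3
a_2 = 2: 65/7
a_3 = 5: 353/38
a_4 = 7: 2536/273
a_5 = 5: 13033/1403
a_6 = 2: 28602/3079

28602/3079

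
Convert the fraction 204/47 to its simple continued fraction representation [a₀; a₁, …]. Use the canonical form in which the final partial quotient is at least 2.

[4; 2, 1, 15]

Run the Euclidean algorithm, recording each quotient:
⌊204/47⌋ = 4, remainder 16
⌊47/16⌋ = 2, remainder 15
⌊16/15⌋ = 1, remainder 1
⌊15/1⌋ = 15, remainder 0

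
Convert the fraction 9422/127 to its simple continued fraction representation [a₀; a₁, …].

Run the Euclidean algorithm, recording each quotient:
9422 ÷ 127 → quotient 74, remainder 24
127 ÷ 24 → quotient 5, remainder 7
24 ÷ 7 → quotient 3, remainder 3
7 ÷ 3 → quotient 2, remainder 1
3 ÷ 1 → quotient 3, remainder 0

[74; 5, 3, 2, 3]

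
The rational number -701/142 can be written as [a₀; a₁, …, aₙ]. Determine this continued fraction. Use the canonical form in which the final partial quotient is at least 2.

Run the Euclidean algorithm, recording each quotient:
⌊-701/142⌋ = -5, remainder 9
⌊142/9⌋ = 15, remainder 7
⌊9/7⌋ = 1, remainder 2
⌊7/2⌋ = 3, remainder 1
⌊2/1⌋ = 2, remainder 0

[-5; 15, 1, 3, 2]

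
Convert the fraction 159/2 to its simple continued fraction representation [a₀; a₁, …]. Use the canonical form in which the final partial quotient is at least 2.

⌊159/2⌋ = 79, remainder 1
⌊2/1⌋ = 2, remainder 0

[79; 2]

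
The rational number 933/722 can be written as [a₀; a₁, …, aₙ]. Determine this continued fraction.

Run the Euclidean algorithm, recording each quotient:
933 ÷ 722 → quotient 1, remainder 211
722 ÷ 211 → quotient 3, remainder 89
211 ÷ 89 → quotient 2, remainder 33
89 ÷ 33 → quotient 2, remainder 23
33 ÷ 23 → quotient 1, remainder 10
23 ÷ 10 → quotient 2, remainder 3
10 ÷ 3 → quotient 3, remainder 1
3 ÷ 1 → quotient 3, remainder 0

[1; 3, 2, 2, 1, 2, 3, 3]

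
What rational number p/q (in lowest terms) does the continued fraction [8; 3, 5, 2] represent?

291/35

a_0 = 8: 8/1
a_1 = 3: 25/3
a_2 = 5: 133/16
a_3 = 2: 291/35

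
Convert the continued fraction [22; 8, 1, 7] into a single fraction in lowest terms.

1570/71

a_0 = 22: 22/1
a_1 = 8: 177/8
a_2 = 1: 199/9
a_3 = 7: 1570/71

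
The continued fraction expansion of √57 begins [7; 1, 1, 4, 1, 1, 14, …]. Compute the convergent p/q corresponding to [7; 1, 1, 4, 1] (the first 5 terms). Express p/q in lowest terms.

83/11

Collapse the nested fraction from the inside out:
Start with 1.
4 + 1/(1/1) = 4 + 1/1 = 5/1
1 + 1/(5/1) = 1 + 1/5 = 6/5
1 + 1/(6/5) = 1 + 5/6 = 11/6
7 + 1/(11/6) = 7 + 6/11 = 83/11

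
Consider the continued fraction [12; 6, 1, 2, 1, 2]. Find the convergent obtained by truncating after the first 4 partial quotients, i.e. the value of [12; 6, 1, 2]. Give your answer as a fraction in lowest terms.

243/20

Build up convergents one term at a time:
a_0 = 12: 12/1
a_1 = 6: 73/6
a_2 = 1: 85/7
a_3 = 2: 243/20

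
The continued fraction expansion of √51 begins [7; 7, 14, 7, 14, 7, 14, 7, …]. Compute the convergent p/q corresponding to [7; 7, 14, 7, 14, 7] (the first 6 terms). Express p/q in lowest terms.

Start with 7.
14 + 1/(7/1) = 14 + 1/7 = 99/7
7 + 1/(99/7) = 7 + 7/99 = 700/99
14 + 1/(700/99) = 14 + 99/700 = 9899/700
7 + 1/(9899/700) = 7 + 700/9899 = 69993/9899
7 + 1/(69993/9899) = 7 + 9899/69993 = 499850/69993

499850/69993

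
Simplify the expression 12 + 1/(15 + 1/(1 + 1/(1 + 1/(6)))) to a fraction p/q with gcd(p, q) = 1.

2437/202

Starting at the tail and folding back:
Start with 6.
1 + 1/(6/1) = 1 + 1/6 = 7/6
1 + 1/(7/6) = 1 + 6/7 = 13/7
15 + 1/(13/7) = 15 + 7/13 = 202/13
12 + 1/(202/13) = 12 + 13/202 = 2437/202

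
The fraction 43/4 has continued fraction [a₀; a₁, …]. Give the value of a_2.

3

43 = 10·4 + 3, so a_0 = 10
4 = 1·3 + 1, so a_1 = 1
3 = 3·1 + 0, so a_2 = 3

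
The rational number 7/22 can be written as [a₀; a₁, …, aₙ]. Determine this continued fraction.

Repeatedly divide and take the remainder:
7 = 0·22 + 7, so a_0 = 0
22 = 3·7 + 1, so a_1 = 3
7 = 7·1 + 0, so a_2 = 7

[0; 3, 7]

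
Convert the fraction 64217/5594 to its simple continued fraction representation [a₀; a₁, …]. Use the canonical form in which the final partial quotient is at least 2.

[11; 2, 11, 1, 3, 3, 3, 5]

⌊64217/5594⌋ = 11, remainder 2683
⌊5594/2683⌋ = 2, remainder 228
⌊2683/228⌋ = 11, remainder 175
⌊228/175⌋ = 1, remainder 53
⌊175/53⌋ = 3, remainder 16
⌊53/16⌋ = 3, remainder 5
⌊16/5⌋ = 3, remainder 1
⌊5/1⌋ = 5, remainder 0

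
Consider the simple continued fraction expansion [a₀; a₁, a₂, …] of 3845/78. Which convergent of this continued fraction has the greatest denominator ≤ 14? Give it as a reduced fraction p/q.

493/10

a_0 = 49: 49/1  (≤ bound)
a_1 = 3: 148/3  (≤ bound)
a_2 = 2: 345/7  (≤ bound)
a_3 = 1: 493/10  (≤ bound)
a_4 = 1: 838/17  (> 14, stop)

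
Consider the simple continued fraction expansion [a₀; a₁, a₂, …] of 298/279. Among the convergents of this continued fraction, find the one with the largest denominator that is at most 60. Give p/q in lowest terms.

47/44

a_0 = 1: 1/1  (≤ bound)
a_1 = 14: 15/14  (≤ bound)
a_2 = 1: 16/15  (≤ bound)
a_3 = 2: 47/44  (≤ bound)
a_4 = 6: 298/279  (> 60, stop)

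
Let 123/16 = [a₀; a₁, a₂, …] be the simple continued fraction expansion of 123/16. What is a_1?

1

123 ÷ 16 → quotient 7, remainder 11
16 ÷ 11 → quotient 1, remainder 5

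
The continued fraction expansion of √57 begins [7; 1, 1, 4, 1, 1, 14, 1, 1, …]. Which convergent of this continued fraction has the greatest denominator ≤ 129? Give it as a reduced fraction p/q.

a_0 = 7: 7/1  (≤ bound)
a_1 = 1: 8/1  (≤ bound)
a_2 = 1: 15/2  (≤ bound)
a_3 = 4: 68/9  (≤ bound)
a_4 = 1: 83/11  (≤ bound)
a_5 = 1: 151/20  (≤ bound)
a_6 = 14: 2197/291  (> 129, stop)

151/20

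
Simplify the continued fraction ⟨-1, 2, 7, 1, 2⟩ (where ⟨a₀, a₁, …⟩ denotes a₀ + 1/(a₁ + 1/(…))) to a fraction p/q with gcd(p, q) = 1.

a_0 = -1: -1/1
a_1 = 2: -1/2
a_2 = 7: -8/15
a_3 = 1: -9/17
a_4 = 2: -26/49

-26/49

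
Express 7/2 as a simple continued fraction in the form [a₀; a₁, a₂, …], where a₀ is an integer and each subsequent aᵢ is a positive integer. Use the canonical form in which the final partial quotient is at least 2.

[3; 2]

Run the Euclidean algorithm, recording each quotient:
7 ÷ 2 → quotient 3, remainder 1
2 ÷ 1 → quotient 2, remainder 0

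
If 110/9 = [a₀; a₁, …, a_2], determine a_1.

110 = 12·9 + 2, so a_0 = 12
9 = 4·2 + 1, so a_1 = 4

4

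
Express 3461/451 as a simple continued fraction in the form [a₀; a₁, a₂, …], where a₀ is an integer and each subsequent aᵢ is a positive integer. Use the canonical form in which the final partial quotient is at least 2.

⌊3461/451⌋ = 7, remainder 304
⌊451/304⌋ = 1, remainder 147
⌊304/147⌋ = 2, remainder 10
⌊147/10⌋ = 14, remainder 7
⌊10/7⌋ = 1, remainder 3
⌊7/3⌋ = 2, remainder 1
⌊3/1⌋ = 3, remainder 0

[7; 1, 2, 14, 1, 2, 3]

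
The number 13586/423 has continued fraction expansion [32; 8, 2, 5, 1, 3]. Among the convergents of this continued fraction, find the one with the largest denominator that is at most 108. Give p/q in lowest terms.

2987/93

List convergents until the denominator exceeds the bound:
a_0 = 32: 32/1  (≤ bound)
a_1 = 8: 257/8  (≤ bound)
a_2 = 2: 546/17  (≤ bound)
a_3 = 5: 2987/93  (≤ bound)
a_4 = 1: 3533/110  (> 108, stop)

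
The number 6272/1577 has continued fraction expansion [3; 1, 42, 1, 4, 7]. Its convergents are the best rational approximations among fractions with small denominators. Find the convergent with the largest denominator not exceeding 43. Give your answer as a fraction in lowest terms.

171/43

List convergents until the denominator exceeds the bound:
a_0 = 3: 3/1  (≤ bound)
a_1 = 1: 4/1  (≤ bound)
a_2 = 42: 171/43  (≤ bound)
a_3 = 1: 175/44  (> 43, stop)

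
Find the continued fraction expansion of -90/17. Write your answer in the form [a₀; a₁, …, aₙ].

[-6; 1, 2, 2, 2]

Apply division with remainder until the remainder is 0:
⌊-90/17⌋ = -6, remainder 12
⌊17/12⌋ = 1, remainder 5
⌊12/5⌋ = 2, remainder 2
⌊5/2⌋ = 2, remainder 1
⌊2/1⌋ = 2, remainder 0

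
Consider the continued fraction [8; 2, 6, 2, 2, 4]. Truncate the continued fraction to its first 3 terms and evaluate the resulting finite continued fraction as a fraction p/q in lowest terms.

110/13

Start with 6.
2 + 1/(6/1) = 2 + 1/6 = 13/6
8 + 1/(13/6) = 8 + 6/13 = 110/13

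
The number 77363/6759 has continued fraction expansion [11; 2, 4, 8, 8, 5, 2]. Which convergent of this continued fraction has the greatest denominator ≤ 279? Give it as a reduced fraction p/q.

847/74

a_0 = 11: 11/1  (≤ bound)
a_1 = 2: 23/2  (≤ bound)
a_2 = 4: 103/9  (≤ bound)
a_3 = 8: 847/74  (≤ bound)
a_4 = 8: 6879/601  (> 279, stop)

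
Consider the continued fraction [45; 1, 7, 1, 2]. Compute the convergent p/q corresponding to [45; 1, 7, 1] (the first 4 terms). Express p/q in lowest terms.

413/9

Start with 1.
7 + 1/(1/1) = 7 + 1/1 = 8/1
1 + 1/(8/1) = 1 + 1/8 = 9/8
45 + 1/(9/8) = 45 + 8/9 = 413/9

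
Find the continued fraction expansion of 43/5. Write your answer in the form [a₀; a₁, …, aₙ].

[8; 1, 1, 2]

Run the Euclidean algorithm, recording each quotient:
43 ÷ 5 → quotient 8, remainder 3
5 ÷ 3 → quotient 1, remainder 2
3 ÷ 2 → quotient 1, remainder 1
2 ÷ 1 → quotient 2, remainder 0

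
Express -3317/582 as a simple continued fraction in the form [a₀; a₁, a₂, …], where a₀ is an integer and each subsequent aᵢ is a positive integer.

⌊-3317/582⌋ = -6, remainder 175
⌊582/175⌋ = 3, remainder 57
⌊175/57⌋ = 3, remainder 4
⌊57/4⌋ = 14, remainder 1
⌊4/1⌋ = 4, remainder 0

[-6; 3, 3, 14, 4]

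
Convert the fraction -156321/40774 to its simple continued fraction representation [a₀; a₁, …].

[-4; 6, 54, 1, 1, 1, 3, 11]

Apply division with remainder until the remainder is 0:
-156321 = -4·40774 + 6775, so a_0 = -4
40774 = 6·6775 + 124, so a_1 = 6
6775 = 54·124 + 79, so a_2 = 54
124 = 1·79 + 45, so a_3 = 1
79 = 1·45 + 34, so a_4 = 1
45 = 1·34 + 11, so a_5 = 1
34 = 3·11 + 1, so a_6 = 3
11 = 11·1 + 0, so a_7 = 11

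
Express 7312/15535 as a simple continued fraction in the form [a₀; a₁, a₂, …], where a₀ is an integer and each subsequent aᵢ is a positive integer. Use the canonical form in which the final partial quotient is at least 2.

[0; 2, 8, 37, 1, 23]

7312 = 0·15535 + 7312, so a_0 = 0
15535 = 2·7312 + 911, so a_1 = 2
7312 = 8·911 + 24, so a_2 = 8
911 = 37·24 + 23, so a_3 = 37
24 = 1·23 + 1, so a_4 = 1
23 = 23·1 + 0, so a_5 = 23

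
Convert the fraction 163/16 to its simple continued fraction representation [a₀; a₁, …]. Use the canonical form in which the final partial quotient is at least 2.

[10; 5, 3]

163 = 10·16 + 3, so a_0 = 10
16 = 5·3 + 1, so a_1 = 5
3 = 3·1 + 0, so a_2 = 3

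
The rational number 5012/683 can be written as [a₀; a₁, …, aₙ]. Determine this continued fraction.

[7; 2, 1, 22, 10]

5012 = 7·683 + 231, so a_0 = 7
683 = 2·231 + 221, so a_1 = 2
231 = 1·221 + 10, so a_2 = 1
221 = 22·10 + 1, so a_3 = 22
10 = 10·1 + 0, so a_4 = 10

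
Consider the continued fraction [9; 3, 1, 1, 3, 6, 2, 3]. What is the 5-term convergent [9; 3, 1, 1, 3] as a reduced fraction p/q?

Use the convergent recurrence hₖ = aₖ·hₖ₋₁ + hₖ₋₂ (and likewise for the denominators kₖ):
a_0 = 9: 9/1
a_1 = 3: 28/3
a_2 = 1: 37/4
a_3 = 1: 65/7
a_4 = 3: 232/25

232/25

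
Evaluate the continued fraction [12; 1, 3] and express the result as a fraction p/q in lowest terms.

51/4

a_0 = 12: 12/1
a_1 = 1: 13/1
a_2 = 3: 51/4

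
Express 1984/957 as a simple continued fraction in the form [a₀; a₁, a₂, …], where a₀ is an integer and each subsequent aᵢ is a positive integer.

1984 = 2·957 + 70, so a_0 = 2
957 = 13·70 + 47, so a_1 = 13
70 = 1·47 + 23, so a_2 = 1
47 = 2·23 + 1, so a_3 = 2
23 = 23·1 + 0, so a_4 = 23

[2; 13, 1, 2, 23]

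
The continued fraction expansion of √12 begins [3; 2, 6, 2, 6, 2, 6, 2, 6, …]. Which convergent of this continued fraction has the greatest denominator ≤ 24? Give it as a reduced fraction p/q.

45/13

a_0 = 3: 3/1  (≤ bound)
a_1 = 2: 7/2  (≤ bound)
a_2 = 6: 45/13  (≤ bound)
a_3 = 2: 97/28  (> 24, stop)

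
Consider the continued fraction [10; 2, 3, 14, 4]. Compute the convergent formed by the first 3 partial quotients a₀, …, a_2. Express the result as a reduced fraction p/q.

73/7

Starting at the tail and folding back:
Start with 3.
2 + 1/(3/1) = 2 + 1/3 = 7/3
10 + 1/(7/3) = 10 + 3/7 = 73/7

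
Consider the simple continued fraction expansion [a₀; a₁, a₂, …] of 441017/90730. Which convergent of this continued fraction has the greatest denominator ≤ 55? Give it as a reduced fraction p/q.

175/36

List convergents until the denominator exceeds the bound:
a_0 = 4: 4/1  (≤ bound)
a_1 = 1: 5/1  (≤ bound)
a_2 = 6: 34/7  (≤ bound)
a_3 = 5: 175/36  (≤ bound)
a_4 = 2: 384/79  (> 55, stop)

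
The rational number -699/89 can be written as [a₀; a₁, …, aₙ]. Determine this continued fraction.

-699 = -8·89 + 13, so a_0 = -8
89 = 6·13 + 11, so a_1 = 6
13 = 1·11 + 2, so a_2 = 1
11 = 5·2 + 1, so a_3 = 5
2 = 2·1 + 0, so a_4 = 2

[-8; 6, 1, 5, 2]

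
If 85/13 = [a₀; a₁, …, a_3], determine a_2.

1

Run the Euclidean algorithm, recording each quotient:
⌊85/13⌋ = 6, remainder 7
⌊13/7⌋ = 1, remainder 6
⌊7/6⌋ = 1, remainder 1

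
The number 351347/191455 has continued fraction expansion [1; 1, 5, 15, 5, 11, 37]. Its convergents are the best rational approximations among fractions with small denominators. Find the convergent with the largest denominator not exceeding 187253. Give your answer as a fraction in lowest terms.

a_0 = 1: 1/1  (≤ bound)
a_1 = 1: 2/1  (≤ bound)
a_2 = 5: 11/6  (≤ bound)
a_3 = 15: 167/91  (≤ bound)
a_4 = 5: 846/461  (≤ bound)
a_5 = 11: 9473/5162  (≤ bound)
a_6 = 37: 351347/191455  (> 187253, stop)

9473/5162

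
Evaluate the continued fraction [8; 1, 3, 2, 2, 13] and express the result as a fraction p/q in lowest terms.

a_0 = 8: 8/1
a_1 = 1: 9/1
a_2 = 3: 35/4
a_3 = 2: 79/9
a_4 = 2: 193/22
a_5 = 13: 2588/295

2588/295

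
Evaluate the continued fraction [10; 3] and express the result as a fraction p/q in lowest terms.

a_0 = 10: 10/1
a_1 = 3: 31/3

31/3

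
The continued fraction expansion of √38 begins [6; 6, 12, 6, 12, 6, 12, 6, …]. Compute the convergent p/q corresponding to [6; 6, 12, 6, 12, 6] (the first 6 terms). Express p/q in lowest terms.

Build up convergents one term at a time:
a_0 = 6: 6/1
a_1 = 6: 37/6
a_2 = 12: 450/73
a_3 = 6: 2737/444
a_4 = 12: 33294/5401
a_5 = 6: 202501/32850

202501/32850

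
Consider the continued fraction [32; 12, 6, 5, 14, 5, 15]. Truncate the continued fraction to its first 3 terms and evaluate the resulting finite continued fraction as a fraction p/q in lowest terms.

2342/73

Start with 6.
12 + 1/(6/1) = 12 + 1/6 = 73/6
32 + 1/(73/6) = 32 + 6/73 = 2342/73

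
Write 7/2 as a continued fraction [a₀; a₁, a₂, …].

7 = 3·2 + 1, so a_0 = 3
2 = 2·1 + 0, so a_1 = 2

[3; 2]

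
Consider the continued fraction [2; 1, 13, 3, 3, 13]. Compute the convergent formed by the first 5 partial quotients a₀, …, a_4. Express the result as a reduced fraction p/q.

Build up convergents one term at a time:
a_0 = 2: 2/1
a_1 = 1: 3/1
a_2 = 13: 41/14
a_3 = 3: 126/43
a_4 = 3: 419/143

419/143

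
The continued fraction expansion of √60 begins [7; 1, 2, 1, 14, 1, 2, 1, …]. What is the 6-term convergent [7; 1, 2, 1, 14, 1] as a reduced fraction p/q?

Compute successive convergents:
a_0 = 7: 7/1
a_1 = 1: 8/1
a_2 = 2: 23/3
a_3 = 1: 31/4
a_4 = 14: 457/59
a_5 = 1: 488/63

488/63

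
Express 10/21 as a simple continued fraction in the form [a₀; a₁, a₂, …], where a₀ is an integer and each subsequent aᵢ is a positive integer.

[0; 2, 10]

10 ÷ 21 → quotient 0, remainder 10
21 ÷ 10 → quotient 2, remainder 1
10 ÷ 1 → quotient 10, remainder 0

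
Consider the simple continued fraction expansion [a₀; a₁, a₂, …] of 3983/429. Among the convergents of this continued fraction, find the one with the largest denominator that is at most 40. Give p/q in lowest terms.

a_0 = 9: 9/1  (≤ bound)
a_1 = 3: 28/3  (≤ bound)
a_2 = 1: 37/4  (≤ bound)
a_3 = 1: 65/7  (≤ bound)
a_4 = 14: 947/102  (> 40, stop)

65/7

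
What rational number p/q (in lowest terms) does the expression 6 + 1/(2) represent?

13/2

Build up convergents one term at a time:
a_0 = 6: 6/1
a_1 = 2: 13/2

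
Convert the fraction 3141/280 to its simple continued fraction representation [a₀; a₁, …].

[11; 4, 1, 1, 2, 3, 1, 2]

3141 ÷ 280 → quotient 11, remainder 61
280 ÷ 61 → quotient 4, remainder 36
61 ÷ 36 → quotient 1, remainder 25
36 ÷ 25 → quotient 1, remainder 11
25 ÷ 11 → quotient 2, remainder 3
11 ÷ 3 → quotient 3, remainder 2
3 ÷ 2 → quotient 1, remainder 1
2 ÷ 1 → quotient 2, remainder 0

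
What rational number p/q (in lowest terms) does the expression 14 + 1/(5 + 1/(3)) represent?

Use the convergent recurrence hₖ = aₖ·hₖ₋₁ + hₖ₋₂ (and likewise for the denominators kₖ):
a_0 = 14: 14/1
a_1 = 5: 71/5
a_2 = 3: 227/16

227/16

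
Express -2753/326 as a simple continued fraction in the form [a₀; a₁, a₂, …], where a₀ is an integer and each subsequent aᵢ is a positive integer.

[-9; 1, 1, 4, 36]

-2753 ÷ 326 → quotient -9, remainder 181
326 ÷ 181 → quotient 1, remainder 145
181 ÷ 145 → quotient 1, remainder 36
145 ÷ 36 → quotient 4, remainder 1
36 ÷ 1 → quotient 36, remainder 0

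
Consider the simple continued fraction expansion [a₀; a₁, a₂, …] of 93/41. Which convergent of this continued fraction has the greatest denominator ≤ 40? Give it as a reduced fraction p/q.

34/15

a_0 = 2: 2/1  (≤ bound)
a_1 = 3: 7/3  (≤ bound)
a_2 = 1: 9/4  (≤ bound)
a_3 = 2: 25/11  (≤ bound)
a_4 = 1: 34/15  (≤ bound)
a_5 = 2: 93/41  (> 40, stop)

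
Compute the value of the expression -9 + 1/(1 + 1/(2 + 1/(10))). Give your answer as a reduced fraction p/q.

Use the convergent recurrence hₖ = aₖ·hₖ₋₁ + hₖ₋₂ (and likewise for the denominators kₖ):
a_0 = -9: -9/1
a_1 = 1: -8/1
a_2 = 2: -25/3
a_3 = 10: -258/31

-258/31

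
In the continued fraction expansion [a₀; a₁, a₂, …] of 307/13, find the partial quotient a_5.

⌊307/13⌋ = 23, remainder 8
⌊13/8⌋ = 1, remainder 5
⌊8/5⌋ = 1, remainder 3
⌊5/3⌋ = 1, remainder 2
⌊3/2⌋ = 1, remainder 1
⌊2/1⌋ = 2, remainder 0

2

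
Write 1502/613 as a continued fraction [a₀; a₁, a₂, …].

[2; 2, 4, 1, 1, 9, 1, 2]

1502 ÷ 613 → quotient 2, remainder 276
613 ÷ 276 → quotient 2, remainder 61
276 ÷ 61 → quotient 4, remainder 32
61 ÷ 32 → quotient 1, remainder 29
32 ÷ 29 → quotient 1, remainder 3
29 ÷ 3 → quotient 9, remainder 2
3 ÷ 2 → quotient 1, remainder 1
2 ÷ 1 → quotient 2, remainder 0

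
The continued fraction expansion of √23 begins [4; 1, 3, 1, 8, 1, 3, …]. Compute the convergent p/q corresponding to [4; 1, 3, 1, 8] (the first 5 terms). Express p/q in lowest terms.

211/44

a_0 = 4: 4/1
a_1 = 1: 5/1
a_2 = 3: 19/4
a_3 = 1: 24/5
a_4 = 8: 211/44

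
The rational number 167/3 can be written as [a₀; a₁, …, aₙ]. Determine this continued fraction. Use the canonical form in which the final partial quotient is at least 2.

⌊167/3⌋ = 55, remainder 2
⌊3/2⌋ = 1, remainder 1
⌊2/1⌋ = 2, remainder 0

[55; 1, 2]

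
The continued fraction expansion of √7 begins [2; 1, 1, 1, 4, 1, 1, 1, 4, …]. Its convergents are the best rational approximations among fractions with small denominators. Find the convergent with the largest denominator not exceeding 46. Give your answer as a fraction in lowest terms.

a_0 = 2: 2/1  (≤ bound)
a_1 = 1: 3/1  (≤ bound)
a_2 = 1: 5/2  (≤ bound)
a_3 = 1: 8/3  (≤ bound)
a_4 = 4: 37/14  (≤ bound)
a_5 = 1: 45/17  (≤ bound)
a_6 = 1: 82/31  (≤ bound)
a_7 = 1: 127/48  (> 46, stop)

82/31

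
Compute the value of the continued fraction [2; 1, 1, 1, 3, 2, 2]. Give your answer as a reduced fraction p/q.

161/61

a_0 = 2: 2/1
a_1 = 1: 3/1
a_2 = 1: 5/2
a_3 = 1: 8/3
a_4 = 3: 29/11
a_5 = 2: 66/25
a_6 = 2: 161/61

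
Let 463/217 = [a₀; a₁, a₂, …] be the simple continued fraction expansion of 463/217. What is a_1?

7

Apply division with remainder until the remainder is 0:
⌊463/217⌋ = 2, remainder 29
⌊217/29⌋ = 7, remainder 14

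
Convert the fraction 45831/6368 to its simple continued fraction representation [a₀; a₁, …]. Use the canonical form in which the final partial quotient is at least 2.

45831 = 7·6368 + 1255, so a_0 = 7
6368 = 5·1255 + 93, so a_1 = 5
1255 = 13·93 + 46, so a_2 = 13
93 = 2·46 + 1, so a_3 = 2
46 = 46·1 + 0, so a_4 = 46

[7; 5, 13, 2, 46]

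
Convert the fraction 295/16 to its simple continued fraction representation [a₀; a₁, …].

[18; 2, 3, 2]

295 ÷ 16 → quotient 18, remainder 7
16 ÷ 7 → quotient 2, remainder 2
7 ÷ 2 → quotient 3, remainder 1
2 ÷ 1 → quotient 2, remainder 0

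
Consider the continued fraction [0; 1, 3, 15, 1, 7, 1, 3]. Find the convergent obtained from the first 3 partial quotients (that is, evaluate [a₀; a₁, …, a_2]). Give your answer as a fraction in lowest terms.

Start with 3.
1 + 1/(3/1) = 1 + 1/3 = 4/3
0 + 1/(4/3) = 0 + 3/4 = 3/4

3/4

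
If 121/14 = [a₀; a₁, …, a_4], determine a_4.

4

121 ÷ 14 → quotient 8, remainder 9
14 ÷ 9 → quotient 1, remainder 5
9 ÷ 5 → quotient 1, remainder 4
5 ÷ 4 → quotient 1, remainder 1
4 ÷ 1 → quotient 4, remainder 0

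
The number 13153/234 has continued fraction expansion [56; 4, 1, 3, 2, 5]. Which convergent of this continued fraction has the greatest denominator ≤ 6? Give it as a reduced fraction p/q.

281/5

a_0 = 56: 56/1  (≤ bound)
a_1 = 4: 225/4  (≤ bound)
a_2 = 1: 281/5  (≤ bound)
a_3 = 3: 1068/19  (> 6, stop)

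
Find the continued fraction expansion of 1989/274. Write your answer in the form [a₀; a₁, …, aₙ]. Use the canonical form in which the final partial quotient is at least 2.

[7; 3, 1, 6, 10]

Repeatedly divide and take the remainder:
1989 = 7·274 + 71, so a_0 = 7
274 = 3·71 + 61, so a_1 = 3
71 = 1·61 + 10, so a_2 = 1
61 = 6·10 + 1, so a_3 = 6
10 = 10·1 + 0, so a_4 = 10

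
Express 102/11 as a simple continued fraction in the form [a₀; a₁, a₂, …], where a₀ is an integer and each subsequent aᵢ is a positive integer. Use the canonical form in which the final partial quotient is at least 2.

[9; 3, 1, 2]

Run the Euclidean algorithm, recording each quotient:
⌊102/11⌋ = 9, remainder 3
⌊11/3⌋ = 3, remainder 2
⌊3/2⌋ = 1, remainder 1
⌊2/1⌋ = 2, remainder 0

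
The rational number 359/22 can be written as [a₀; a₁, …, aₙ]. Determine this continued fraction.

[16; 3, 7]

359 ÷ 22 → quotient 16, remainder 7
22 ÷ 7 → quotient 3, remainder 1
7 ÷ 1 → quotient 7, remainder 0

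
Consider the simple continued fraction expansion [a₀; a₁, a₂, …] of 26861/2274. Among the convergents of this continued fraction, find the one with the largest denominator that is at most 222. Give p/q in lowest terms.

2516/213

a_0 = 11: 11/1  (≤ bound)
a_1 = 1: 12/1  (≤ bound)
a_2 = 4: 59/5  (≤ bound)
a_3 = 3: 189/16  (≤ bound)
a_4 = 13: 2516/213  (≤ bound)
a_5 = 1: 2705/229  (> 222, stop)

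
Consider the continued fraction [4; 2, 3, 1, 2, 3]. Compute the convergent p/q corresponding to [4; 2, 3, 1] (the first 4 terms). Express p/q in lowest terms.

40/9

Starting at the tail and folding back:
Start with 1.
3 + 1/(1/1) = 3 + 1/1 = 4/1
2 + 1/(4/1) = 2 + 1/4 = 9/4
4 + 1/(9/4) = 4 + 4/9 = 40/9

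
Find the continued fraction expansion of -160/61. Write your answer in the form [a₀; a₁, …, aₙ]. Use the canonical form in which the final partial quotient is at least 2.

-160 ÷ 61 → quotient -3, remainder 23
61 ÷ 23 → quotient 2, remainder 15
23 ÷ 15 → quotient 1, remainder 8
15 ÷ 8 → quotient 1, remainder 7
8 ÷ 7 → quotient 1, remainder 1
7 ÷ 1 → quotient 7, remainder 0

[-3; 2, 1, 1, 1, 7]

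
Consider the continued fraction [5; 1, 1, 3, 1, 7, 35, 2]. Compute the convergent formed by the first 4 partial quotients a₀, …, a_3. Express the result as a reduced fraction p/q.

39/7

Start with 3.
1 + 1/(3/1) = 1 + 1/3 = 4/3
1 + 1/(4/3) = 1 + 3/4 = 7/4
5 + 1/(7/4) = 5 + 4/7 = 39/7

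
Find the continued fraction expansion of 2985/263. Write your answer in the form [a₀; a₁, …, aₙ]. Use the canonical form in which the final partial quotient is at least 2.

[11; 2, 1, 6, 13]

Apply division with remainder until the remainder is 0:
⌊2985/263⌋ = 11, remainder 92
⌊263/92⌋ = 2, remainder 79
⌊92/79⌋ = 1, remainder 13
⌊79/13⌋ = 6, remainder 1
⌊13/1⌋ = 13, remainder 0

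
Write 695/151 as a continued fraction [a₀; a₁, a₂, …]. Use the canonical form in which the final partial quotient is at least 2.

⌊695/151⌋ = 4, remainder 91
⌊151/91⌋ = 1, remainder 60
⌊91/60⌋ = 1, remainder 31
⌊60/31⌋ = 1, remainder 29
⌊31/29⌋ = 1, remainder 2
⌊29/2⌋ = 14, remainder 1
⌊2/1⌋ = 2, remainder 0

[4; 1, 1, 1, 1, 14, 2]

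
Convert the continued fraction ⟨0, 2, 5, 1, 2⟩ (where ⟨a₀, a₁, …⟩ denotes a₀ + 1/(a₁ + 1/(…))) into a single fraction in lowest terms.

Start with 2.
1 + 1/(2/1) = 1 + 1/2 = 3/2
5 + 1/(3/2) = 5 + 2/3 = 17/3
2 + 1/(17/3) = 2 + 3/17 = 37/17
0 + 1/(37/17) = 0 + 17/37 = 17/37

17/37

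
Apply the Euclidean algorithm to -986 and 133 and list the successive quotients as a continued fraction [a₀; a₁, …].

[-8; 1, 1, 2, 2, 1, 1, 4]

Run the Euclidean algorithm, recording each quotient:
-986 ÷ 133 → quotient -8, remainder 78
133 ÷ 78 → quotient 1, remainder 55
78 ÷ 55 → quotient 1, remainder 23
55 ÷ 23 → quotient 2, remainder 9
23 ÷ 9 → quotient 2, remainder 5
9 ÷ 5 → quotient 1, remainder 4
5 ÷ 4 → quotient 1, remainder 1
4 ÷ 1 → quotient 4, remainder 0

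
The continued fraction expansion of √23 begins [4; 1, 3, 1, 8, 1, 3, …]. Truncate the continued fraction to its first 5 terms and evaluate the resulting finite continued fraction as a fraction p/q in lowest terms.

Build up convergents one term at a time:
a_0 = 4: 4/1
a_1 = 1: 5/1
a_2 = 3: 19/4
a_3 = 1: 24/5
a_4 = 8: 211/44

211/44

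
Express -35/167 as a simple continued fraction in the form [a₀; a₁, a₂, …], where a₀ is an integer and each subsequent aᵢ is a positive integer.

[-1; 1, 3, 1, 3, 2, 1, 2]

Run the Euclidean algorithm, recording each quotient:
-35 = -1·167 + 132, so a_0 = -1
167 = 1·132 + 35, so a_1 = 1
132 = 3·35 + 27, so a_2 = 3
35 = 1·27 + 8, so a_3 = 1
27 = 3·8 + 3, so a_4 = 3
8 = 2·3 + 2, so a_5 = 2
3 = 1·2 + 1, so a_6 = 1
2 = 2·1 + 0, so a_7 = 2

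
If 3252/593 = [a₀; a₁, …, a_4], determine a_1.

2

Apply division with remainder until the remainder is 0:
3252 = 5·593 + 287, so a_0 = 5
593 = 2·287 + 19, so a_1 = 2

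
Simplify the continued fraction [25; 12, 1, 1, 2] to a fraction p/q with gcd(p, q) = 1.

1580/63

a_0 = 25: 25/1
a_1 = 12: 301/12
a_2 = 1: 326/13
a_3 = 1: 627/25
a_4 = 2: 1580/63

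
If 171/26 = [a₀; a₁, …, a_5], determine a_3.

2

Repeatedly divide and take the remainder:
⌊171/26⌋ = 6, remainder 15
⌊26/15⌋ = 1, remainder 11
⌊15/11⌋ = 1, remainder 4
⌊11/4⌋ = 2, remainder 3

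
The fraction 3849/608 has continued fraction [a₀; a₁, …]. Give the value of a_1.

Repeatedly divide and take the remainder:
⌊3849/608⌋ = 6, remainder 201
⌊608/201⌋ = 3, remainder 5

3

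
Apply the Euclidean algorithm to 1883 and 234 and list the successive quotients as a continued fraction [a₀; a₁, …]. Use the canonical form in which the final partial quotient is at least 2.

[8; 21, 3, 1, 2]

Repeatedly divide and take the remainder:
1883 ÷ 234 → quotient 8, remainder 11
234 ÷ 11 → quotient 21, remainder 3
11 ÷ 3 → quotient 3, remainder 2
3 ÷ 2 → quotient 1, remainder 1
2 ÷ 1 → quotient 2, remainder 0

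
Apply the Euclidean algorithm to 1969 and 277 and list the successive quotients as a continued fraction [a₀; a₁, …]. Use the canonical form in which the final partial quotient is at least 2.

Run the Euclidean algorithm, recording each quotient:
1969 ÷ 277 → quotient 7, remainder 30
277 ÷ 30 → quotient 9, remainder 7
30 ÷ 7 → quotient 4, remainder 2
7 ÷ 2 → quotient 3, remainder 1
2 ÷ 1 → quotient 2, remainder 0

[7; 9, 4, 3, 2]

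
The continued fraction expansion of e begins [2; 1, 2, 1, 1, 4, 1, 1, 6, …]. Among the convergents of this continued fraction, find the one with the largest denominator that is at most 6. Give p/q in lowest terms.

11/4

a_0 = 2: 2/1  (≤ bound)
a_1 = 1: 3/1  (≤ bound)
a_2 = 2: 8/3  (≤ bound)
a_3 = 1: 11/4  (≤ bound)
a_4 = 1: 19/7  (> 6, stop)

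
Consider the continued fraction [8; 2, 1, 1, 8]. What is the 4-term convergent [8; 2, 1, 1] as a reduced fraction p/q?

Start with 1.
1 + 1/(1/1) = 1 + 1/1 = 2/1
2 + 1/(2/1) = 2 + 1/2 = 5/2
8 + 1/(5/2) = 8 + 2/5 = 42/5

42/5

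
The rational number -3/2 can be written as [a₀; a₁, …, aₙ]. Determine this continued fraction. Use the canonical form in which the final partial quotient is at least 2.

-3 ÷ 2 → quotient -2, remainder 1
2 ÷ 1 → quotient 2, remainder 0

[-2; 2]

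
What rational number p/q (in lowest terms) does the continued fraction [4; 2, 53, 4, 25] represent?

48806/10857

a_0 = 4: 4/1
a_1 = 2: 9/2
a_2 = 53: 481/107
a_3 = 4: 1933/430
a_4 = 25: 48806/10857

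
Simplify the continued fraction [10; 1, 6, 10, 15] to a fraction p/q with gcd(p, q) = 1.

11641/1072

Start with 15.
10 + 1/(15/1) = 10 + 1/15 = 151/15
6 + 1/(151/15) = 6 + 15/151 = 921/151
1 + 1/(921/151) = 1 + 151/921 = 1072/921
10 + 1/(1072/921) = 10 + 921/1072 = 11641/1072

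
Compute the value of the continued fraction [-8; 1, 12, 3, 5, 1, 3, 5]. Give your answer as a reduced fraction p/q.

Collapse the nested fraction from the inside out:
Start with 5.
3 + 1/(5/1) = 3 + 1/5 = 16/5
1 + 1/(16/5) = 1 + 5/16 = 21/16
5 + 1/(21/16) = 5 + 16/21 = 121/21
3 + 1/(121/21) = 3 + 21/121 = 384/121
12 + 1/(384/121) = 12 + 121/384 = 4729/384
1 + 1/(4729/384) = 1 + 384/4729 = 5113/4729
-8 + 1/(5113/4729) = -8 + 4729/5113 = -36175/5113

-36175/5113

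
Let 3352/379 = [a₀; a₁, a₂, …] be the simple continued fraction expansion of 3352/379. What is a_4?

2

Repeatedly divide and take the remainder:
3352 ÷ 379 → quotient 8, remainder 320
379 ÷ 320 → quotient 1, remainder 59
320 ÷ 59 → quotient 5, remainder 25
59 ÷ 25 → quotient 2, remainder 9
25 ÷ 9 → quotient 2, remainder 7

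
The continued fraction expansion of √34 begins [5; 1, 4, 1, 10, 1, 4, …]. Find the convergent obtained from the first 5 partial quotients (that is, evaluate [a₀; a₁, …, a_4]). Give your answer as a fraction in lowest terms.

379/65

Start with 10.
1 + 1/(10/1) = 1 + 1/10 = 11/10
4 + 1/(11/10) = 4 + 10/11 = 54/11
1 + 1/(54/11) = 1 + 11/54 = 65/54
5 + 1/(65/54) = 5 + 54/65 = 379/65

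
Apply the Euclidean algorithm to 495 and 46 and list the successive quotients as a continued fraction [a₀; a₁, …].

495 = 10·46 + 35, so a_0 = 10
46 = 1·35 + 11, so a_1 = 1
35 = 3·11 + 2, so a_2 = 3
11 = 5·2 + 1, so a_3 = 5
2 = 2·1 + 0, so a_4 = 2

[10; 1, 3, 5, 2]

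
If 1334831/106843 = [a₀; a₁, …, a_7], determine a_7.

1334831 = 12·106843 + 52715, so a_0 = 12
106843 = 2·52715 + 1413, so a_1 = 2
52715 = 37·1413 + 434, so a_2 = 37
1413 = 3·434 + 111, so a_3 = 3
434 = 3·111 + 101, so a_4 = 3
111 = 1·101 + 10, so a_5 = 1
101 = 10·10 + 1, so a_6 = 10
10 = 10·1 + 0, so a_7 = 10

10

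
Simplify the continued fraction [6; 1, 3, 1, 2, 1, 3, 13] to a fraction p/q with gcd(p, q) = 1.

6395/942

Compute successive convergents:
a_0 = 6: 6/1
a_1 = 1: 7/1
a_2 = 3: 27/4
a_3 = 1: 34/5
a_4 = 2: 95/14
a_5 = 1: 129/19
a_6 = 3: 482/71
a_7 = 13: 6395/942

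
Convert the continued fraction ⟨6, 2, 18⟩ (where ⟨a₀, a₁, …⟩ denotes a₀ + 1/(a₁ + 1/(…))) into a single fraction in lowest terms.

240/37

Start with 18.
2 + 1/(18/1) = 2 + 1/18 = 37/18
6 + 1/(37/18) = 6 + 18/37 = 240/37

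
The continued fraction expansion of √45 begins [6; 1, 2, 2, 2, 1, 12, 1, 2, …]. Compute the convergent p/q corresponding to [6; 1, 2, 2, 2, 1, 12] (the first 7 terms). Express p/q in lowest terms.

2046/305

Compute successive convergents:
a_0 = 6: 6/1
a_1 = 1: 7/1
a_2 = 2: 20/3
a_3 = 2: 47/7
a_4 = 2: 114/17
a_5 = 1: 161/24
a_6 = 12: 2046/305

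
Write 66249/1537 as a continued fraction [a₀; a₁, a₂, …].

66249 = 43·1537 + 158, so a_0 = 43
1537 = 9·158 + 115, so a_1 = 9
158 = 1·115 + 43, so a_2 = 1
115 = 2·43 + 29, so a_3 = 2
43 = 1·29 + 14, so a_4 = 1
29 = 2·14 + 1, so a_5 = 2
14 = 14·1 + 0, so a_6 = 14

[43; 9, 1, 2, 1, 2, 14]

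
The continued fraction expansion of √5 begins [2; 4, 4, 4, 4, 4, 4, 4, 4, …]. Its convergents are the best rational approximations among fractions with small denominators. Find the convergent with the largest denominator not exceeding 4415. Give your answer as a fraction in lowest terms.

2889/1292

List convergents until the denominator exceeds the bound:
a_0 = 2: 2/1  (≤ bound)
a_1 = 4: 9/4  (≤ bound)
a_2 = 4: 38/17  (≤ bound)
a_3 = 4: 161/72  (≤ bound)
a_4 = 4: 682/305  (≤ bound)
a_5 = 4: 2889/1292  (≤ bound)
a_6 = 4: 12238/5473  (> 4415, stop)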